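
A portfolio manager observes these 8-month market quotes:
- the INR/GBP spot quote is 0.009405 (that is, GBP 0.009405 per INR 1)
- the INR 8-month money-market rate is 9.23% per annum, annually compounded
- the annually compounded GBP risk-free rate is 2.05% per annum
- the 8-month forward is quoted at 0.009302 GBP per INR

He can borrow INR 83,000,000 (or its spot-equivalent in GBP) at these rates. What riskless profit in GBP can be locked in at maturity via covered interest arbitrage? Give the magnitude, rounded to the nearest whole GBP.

GBP 27,624

T = 8/12 years.
Invest the INR and cover forward: 83,000,000 × 1.06062361 × 0.009302 = GBP 818,871.43.
Convert at spot and invest in GBP: 83,000,000 × 0.009405 × 1.01362039 = GBP 791,247.28.
The quoted forward overvalues INR, so borrow GBP, buy INR at spot, deposit the INR at 9.23%, and sell the proceeds forward at 0.009302.
The gap between the two covered legs is GBP 27,624.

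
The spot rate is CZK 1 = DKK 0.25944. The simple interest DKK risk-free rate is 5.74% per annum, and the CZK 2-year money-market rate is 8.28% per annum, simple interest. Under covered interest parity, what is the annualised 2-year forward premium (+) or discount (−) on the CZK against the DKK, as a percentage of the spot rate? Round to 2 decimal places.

T = 2 years.
F = S · g_DKK/g_CZK = 0.25944 × 1.114800/1.165600 = 0.24813290.
(F − S)/S ÷ T = (0.24813290 − 0.25944)/0.25944/2 = -0.021791 → -2.18%.

-2.18%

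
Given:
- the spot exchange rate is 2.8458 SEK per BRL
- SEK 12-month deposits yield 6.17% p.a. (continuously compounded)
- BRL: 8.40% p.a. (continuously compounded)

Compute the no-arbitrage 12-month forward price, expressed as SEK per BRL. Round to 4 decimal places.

T = 1 year.
SEK accumulates by e^(0.0617×1) = 1.0636432.
BRL accumulates by e^(0.0840×1) = 1.0876289.
So F = 2.8458 × 1.0636432 / 1.0876289 = 2.783041 (SEK/BRL).

2.7830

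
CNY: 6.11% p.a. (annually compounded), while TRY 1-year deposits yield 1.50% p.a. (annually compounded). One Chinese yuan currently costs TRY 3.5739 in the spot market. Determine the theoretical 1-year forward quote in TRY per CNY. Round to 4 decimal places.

T = 1 year.
TRY accumulates by (1 + 0.0150)^1 = 1.015000.
CNY growth factor: (1 + 0.0611)^1 = 1.061100.
So F = 3.5739 × 1.015000 / 1.061100 = 3.418630 (TRY/CNY).

3.4186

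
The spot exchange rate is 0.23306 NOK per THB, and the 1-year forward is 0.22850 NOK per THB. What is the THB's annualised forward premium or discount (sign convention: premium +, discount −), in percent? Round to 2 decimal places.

T = 1 year.
Period premium: (0.22850 − 0.23306)/0.23306 = -0.0195658.
Annualise by dividing by T: -0.0195658 / 1 = -0.019566 → -1.96%.

-1.96%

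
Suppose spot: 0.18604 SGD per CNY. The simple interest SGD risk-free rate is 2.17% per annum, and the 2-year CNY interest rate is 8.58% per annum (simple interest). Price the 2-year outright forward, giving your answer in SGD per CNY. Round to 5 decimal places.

0.16568

T = 2 years.
SGD accumulates by 1 + 0.0217×2 = 1.043400.
Growth of 1 CNY over T: 1 + 0.0858×2 = 1.171600.
So F = 0.18604 × 1.043400 / 1.171600 = 0.1656829 (SGD/CNY).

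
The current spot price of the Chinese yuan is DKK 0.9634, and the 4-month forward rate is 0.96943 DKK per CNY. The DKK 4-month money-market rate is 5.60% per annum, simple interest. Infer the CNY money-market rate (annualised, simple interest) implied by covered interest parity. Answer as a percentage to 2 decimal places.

3.70%

T = 4/12 years.
By CIP, F/S equals the DKK-to-CNY growth ratio: 0.96943/0.9634 = 1.0062591.
DKK growth factor: 1 + 0.0560×4/12 = 1.0186667.
That pins the CNY growth at 1.0123304.
(1.0123304 − 1)/T = 0.036991, i.e. 3.70%.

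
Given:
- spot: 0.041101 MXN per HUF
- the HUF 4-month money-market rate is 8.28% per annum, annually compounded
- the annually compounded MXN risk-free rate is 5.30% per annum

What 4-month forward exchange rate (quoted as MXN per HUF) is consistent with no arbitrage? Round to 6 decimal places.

T = 4/12 years.
Growth of 1 MXN over T: (1 + 0.0530)^(4/12) = 1.0173634.
HUF growth factor: (1 + 0.0828)^(4/12) = 1.0268715.
So F = 0.041101 × 1.0173634 / 1.0268715 = 0.04072043 (MXN/HUF).

0.040720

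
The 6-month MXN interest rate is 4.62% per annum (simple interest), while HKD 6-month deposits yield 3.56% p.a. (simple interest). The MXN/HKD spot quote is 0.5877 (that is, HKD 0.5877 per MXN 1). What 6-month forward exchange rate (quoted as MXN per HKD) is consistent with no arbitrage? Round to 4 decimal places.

T = 6/12 years.
HKD accumulates by 1 + 0.0356×6/12 = 1.017800.
Growth of 1 MXN over T: 1 + 0.0462×6/12 = 1.023100.
Forward (HKD per MXN) = 0.5877 × 1.017800 / 1.023100 = 0.5846555.
Invert for MXN per HKD: 1 / 0.5846555 = 1.7104.

1.7104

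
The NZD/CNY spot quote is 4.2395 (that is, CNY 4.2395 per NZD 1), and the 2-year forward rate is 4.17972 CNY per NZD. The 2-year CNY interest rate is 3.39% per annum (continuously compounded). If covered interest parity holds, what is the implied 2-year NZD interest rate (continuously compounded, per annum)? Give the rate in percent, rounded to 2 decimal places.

4.10%

T = 2 years.
By CIP, F/S equals the CNY-to-NZD growth ratio: 4.17972/4.2395 = 0.9858993.
The CNY side grows by e^(0.0339×2) = 1.0701513.
So the NZD growth factor = 1.085457.
r = ln(1.085457)/2 = 0.041001 → 4.10%.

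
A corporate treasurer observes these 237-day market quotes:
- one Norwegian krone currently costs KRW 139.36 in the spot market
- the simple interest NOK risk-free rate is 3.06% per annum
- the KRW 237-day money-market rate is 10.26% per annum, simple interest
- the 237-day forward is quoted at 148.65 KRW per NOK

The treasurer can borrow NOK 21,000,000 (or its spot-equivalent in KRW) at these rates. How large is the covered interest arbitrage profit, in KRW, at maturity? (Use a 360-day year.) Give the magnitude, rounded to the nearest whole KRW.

T = 237/360 years.
Keep in NOK, deliver into the forward: 21,000,000·1.020145·148.65 = KRW 3,184,535,639.25.
Swap to KRW now, deposit: 21,000,000·139.36·1.067545 = KRW 3,124,234,495.20.
The quoted forward overvalues NOK, so borrow KRW, buy NOK at spot, deposit the NOK at 3.06%, and sell the proceeds forward at 148.65.
Profit = 3,184,535,639.25 − 3,124,234,495.20 = KRW 60,301,144.

KRW 60,301,144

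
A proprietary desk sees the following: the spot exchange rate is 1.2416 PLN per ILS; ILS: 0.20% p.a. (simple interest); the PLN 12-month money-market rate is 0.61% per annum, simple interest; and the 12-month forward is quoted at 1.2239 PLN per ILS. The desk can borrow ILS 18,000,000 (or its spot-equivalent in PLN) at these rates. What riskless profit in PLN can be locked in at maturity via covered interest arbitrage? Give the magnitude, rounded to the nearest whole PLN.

PLN 410,867

T = 1 year.
Keep in ILS, deliver into the forward: 18,000,000·1.002000·1.2239 = PLN 22,074,260.40.
Swap to PLN now, deposit: 18,000,000·1.2416·1.006100 = PLN 22,485,127.68.
The quoted forward undervalues ILS, so borrow ILS, convert to PLN at spot, deposit the PLN at 0.61%, and buy ILS forward at 1.2239 to cover the loan.
The gap between the two covered legs is PLN 410,867.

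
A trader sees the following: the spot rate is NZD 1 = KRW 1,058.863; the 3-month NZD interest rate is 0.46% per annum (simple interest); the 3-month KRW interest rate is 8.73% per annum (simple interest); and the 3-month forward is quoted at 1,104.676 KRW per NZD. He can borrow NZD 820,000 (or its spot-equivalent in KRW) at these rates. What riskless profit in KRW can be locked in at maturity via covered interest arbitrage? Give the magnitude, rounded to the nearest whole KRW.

KRW 19,658,428

T = 3/12 years.
Route A — deposit NZD, sell forward: 820,000 × 1.001150 × 1104.676 = KRW 906,876,029.47.
Route B — convert at spot, deposit KRW: 820,000 × 1058.863 × 1.021825 = KRW 887,217,601.68.
The quoted forward overvalues NZD, so borrow KRW, buy NZD at spot, deposit the NZD at 0.46%, and sell the proceeds forward at 1,104.676.
The gap between the two covered legs is KRW 19,658,428.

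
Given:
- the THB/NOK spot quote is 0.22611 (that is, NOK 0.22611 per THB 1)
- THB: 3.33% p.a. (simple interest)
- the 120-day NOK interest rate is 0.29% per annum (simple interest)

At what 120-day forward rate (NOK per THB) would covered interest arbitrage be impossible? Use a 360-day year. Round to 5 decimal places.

T = 120/360 years.
NOK accumulates by 1 + 0.0029×120/360 = 1.0009667.
THB accumulates by 1 + 0.0333×120/360 = 1.011100.
CIP: F = S · (grow NOK)/(grow THB) = 0.22611 × 1.0009667/1.011100 = 0.2238439 NOK per THB.

0.22384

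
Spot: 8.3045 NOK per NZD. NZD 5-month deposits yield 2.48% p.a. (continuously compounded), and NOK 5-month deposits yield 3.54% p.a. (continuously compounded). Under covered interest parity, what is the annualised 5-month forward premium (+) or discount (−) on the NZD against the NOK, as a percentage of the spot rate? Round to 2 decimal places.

T = 5/12 years.
F = S · g_NOK/g_NZD = 8.3045 × 1.0148593/1.0103869 = 8.3412592.
(F − S)/S ÷ T = (8.3412592 − 8.3045)/8.3045/(5/12) = 0.010623 → 1.06%.

+1.06%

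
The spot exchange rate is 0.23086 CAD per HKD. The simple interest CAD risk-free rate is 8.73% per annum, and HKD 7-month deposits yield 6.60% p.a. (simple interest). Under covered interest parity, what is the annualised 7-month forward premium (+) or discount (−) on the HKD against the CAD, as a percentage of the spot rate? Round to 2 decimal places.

T = 7/12 years.
No-arbitrage forward: 0.23086 × 1.050925 / 1.038500 = 0.23362209 CAD/HKD.
(F − S)/S ÷ T = (0.23362209 − 0.23086)/0.23086/(7/12) = 0.020510 → 2.05%.

+2.05%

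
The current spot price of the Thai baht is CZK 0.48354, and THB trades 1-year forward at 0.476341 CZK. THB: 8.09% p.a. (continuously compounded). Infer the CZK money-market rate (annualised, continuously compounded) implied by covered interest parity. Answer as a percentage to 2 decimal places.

6.59%

T = 1 year.
By CIP, F/S equals the CZK-to-THB growth ratio: 0.476341/0.48354 = 0.9851119.
THB growth factor: e^(0.0809×1) = 1.0842625.
Hence g_CZK = 1.0681199.
Take logs: ln 1.0681199 / 1 = 0.065900, so 6.59%.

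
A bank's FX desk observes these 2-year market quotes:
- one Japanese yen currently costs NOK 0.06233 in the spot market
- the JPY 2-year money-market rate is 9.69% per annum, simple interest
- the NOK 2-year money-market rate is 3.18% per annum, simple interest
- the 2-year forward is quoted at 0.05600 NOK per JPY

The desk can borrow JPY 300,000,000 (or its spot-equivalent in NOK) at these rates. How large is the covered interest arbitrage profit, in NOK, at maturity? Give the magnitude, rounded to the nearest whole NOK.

T = 2 years.
Keep in JPY, deliver into the forward: 300,000,000·1.193800·0.05600 = NOK 20,055,840.00.
Swap to NOK now, deposit: 300,000,000·0.06233·1.063600 = NOK 19,888,256.40.
The quoted forward overvalues JPY, so borrow NOK, buy JPY at spot, deposit the JPY at 9.69%, and sell the proceeds forward at 0.05600.
Arbitrage profit = |20,055,840.00 − 19,888,256.40| = NOK 167,584.

NOK 167,584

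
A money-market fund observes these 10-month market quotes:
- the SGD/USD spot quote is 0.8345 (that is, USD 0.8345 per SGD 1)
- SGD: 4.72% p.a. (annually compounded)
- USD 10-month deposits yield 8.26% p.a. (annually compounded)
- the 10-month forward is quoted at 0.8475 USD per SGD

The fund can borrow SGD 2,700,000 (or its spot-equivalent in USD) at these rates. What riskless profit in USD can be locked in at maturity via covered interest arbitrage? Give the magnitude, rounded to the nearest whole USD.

USD 29,300

T = 10/12 years.
Keep in SGD, deliver into the forward: 2,700,000·1.039181392·0.8475 = USD 2,377,906.82.
Swap to USD now, deposit: 2,700,000·0.8345·1.068374103 = USD 2,407,207.11.
The quoted forward undervalues SGD, so borrow SGD, convert to USD at spot, deposit the USD at 8.26%, and buy SGD forward at 0.8475 to cover the loan.
The gap between the two covered legs is USD 29,300.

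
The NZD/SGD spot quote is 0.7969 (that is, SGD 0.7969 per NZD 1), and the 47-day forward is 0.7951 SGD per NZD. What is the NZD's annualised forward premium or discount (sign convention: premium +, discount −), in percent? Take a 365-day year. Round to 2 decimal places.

-1.75%

T = 47/365 years.
(F − S)/S = (0.7951 − 0.7969)/0.7969 = -0.0022588.
Per annum: -0.0022588 / (47/365) = -0.017542 = -1.75%.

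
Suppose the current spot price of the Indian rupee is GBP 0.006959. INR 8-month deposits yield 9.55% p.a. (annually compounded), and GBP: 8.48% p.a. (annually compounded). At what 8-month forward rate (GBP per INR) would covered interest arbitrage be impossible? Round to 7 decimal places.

0.0069136

T = 8/12 years.
Growth of 1 GBP over T: (1 + 0.0848)^(8/12) = 1.055763.
INR accumulates by (1 + 0.0955)^(8/12) = 1.0626941.
Forward (GBP per INR) = 0.006959 × 1.055763 / 1.0626941 = 0.006913612.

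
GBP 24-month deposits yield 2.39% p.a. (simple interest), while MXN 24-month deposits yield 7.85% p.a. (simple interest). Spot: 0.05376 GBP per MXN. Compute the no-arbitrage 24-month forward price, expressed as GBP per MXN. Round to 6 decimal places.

T = 2 years.
GBP growth factor: 1 + 0.0239×2 = 1.047800.
MXN accumulates by 1 + 0.0785×2 = 1.157000.
CIP: F = S · (grow GBP)/(grow MXN) = 0.05376 × 1.047800/1.157000 = 0.04868602 GBP per MXN.

0.048686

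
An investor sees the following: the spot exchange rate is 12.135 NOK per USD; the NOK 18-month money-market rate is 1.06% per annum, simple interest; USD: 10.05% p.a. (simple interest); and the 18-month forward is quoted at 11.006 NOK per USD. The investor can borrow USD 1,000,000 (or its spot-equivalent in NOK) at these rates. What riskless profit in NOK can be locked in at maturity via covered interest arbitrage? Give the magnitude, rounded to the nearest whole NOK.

T = 18/12 years.
Invest the USD and cover forward: 1,000,000 × 1.150750 × 11.006 = NOK 12,665,154.50.
Convert at spot and invest in NOK: 1,000,000 × 12.135 × 1.015900 = NOK 12,327,946.50.
The quoted forward overvalues USD, so borrow NOK, buy USD at spot, deposit the USD at 10.05%, and sell the proceeds forward at 11.006.
Arbitrage profit = |12,665,154.50 − 12,327,946.50| = NOK 337,208.

NOK 337,208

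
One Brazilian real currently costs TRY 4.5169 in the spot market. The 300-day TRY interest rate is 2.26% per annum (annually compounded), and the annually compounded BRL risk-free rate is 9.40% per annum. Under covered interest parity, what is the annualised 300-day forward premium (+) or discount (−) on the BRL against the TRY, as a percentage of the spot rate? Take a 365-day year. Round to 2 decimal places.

-6.57%

T = 300/365 years.
CIP forward (TRY per BRL) = 4.5169 × 1.0185383/1.0766363 = 4.2731567.
Annualised premium = (F − S)/S × (1/T) = (4.2731567 − 4.5169)/4.5169 ÷ (300/365) = -6.57%.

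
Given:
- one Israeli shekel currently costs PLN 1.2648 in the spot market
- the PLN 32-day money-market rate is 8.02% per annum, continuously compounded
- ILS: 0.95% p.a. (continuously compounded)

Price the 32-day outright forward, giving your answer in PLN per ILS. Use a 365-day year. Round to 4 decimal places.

1.2727

T = 32/365 years.
PLN accumulates by e^(0.0802×32/365) = 1.007056.
ILS accumulates by e^(0.0095×32/365) = 1.0008332.
Forward (PLN per ILS) = 1.2648 × 1.007056 / 1.0008332 = 1.272664.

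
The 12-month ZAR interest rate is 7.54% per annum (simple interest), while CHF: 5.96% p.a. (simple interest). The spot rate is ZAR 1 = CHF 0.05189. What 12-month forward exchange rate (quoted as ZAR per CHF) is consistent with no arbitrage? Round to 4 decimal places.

19.5589

T = 1 year.
CHF accumulates by 1 + 0.0596×1 = 1.059600.
ZAR accumulates by 1 + 0.0754×1 = 1.075400.
CIP: F = S · (grow CHF)/(grow ZAR) = 0.05189 × 1.059600/1.075400 = 0.051127621 CHF per ZAR.
Invert for ZAR per CHF: 1 / 0.051127621 = 19.5589.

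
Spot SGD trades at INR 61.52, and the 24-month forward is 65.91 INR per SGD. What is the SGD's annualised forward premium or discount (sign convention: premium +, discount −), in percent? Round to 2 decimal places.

T = 2 years.
SGD trades forward at +7.13589% vs spot over the period.
Per annum: 0.0713589 / 2 = 0.035679 = 3.57%.

+3.57%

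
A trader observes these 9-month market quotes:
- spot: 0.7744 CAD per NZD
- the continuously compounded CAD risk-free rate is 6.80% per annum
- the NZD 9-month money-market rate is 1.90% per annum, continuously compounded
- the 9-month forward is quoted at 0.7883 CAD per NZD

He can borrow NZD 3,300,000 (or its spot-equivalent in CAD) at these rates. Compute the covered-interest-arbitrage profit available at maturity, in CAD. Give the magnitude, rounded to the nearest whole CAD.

CAD 50,507

T = 9/12 years.
Route A — deposit NZD, sell forward: 3,300,000 × 1.014352015 × 0.7883 = CAD 2,638,725.19.
Route B — convert at spot, deposit CAD: 3,300,000 × 0.7744 × 1.052322893 = CAD 2,689,232.20.
The quoted forward undervalues NZD, so borrow NZD, convert to CAD at spot, deposit the CAD at 6.80%, and buy NZD forward at 0.7883 to cover the loan.
Profit = 2,689,232.20 − 2,638,725.19 = CAD 50,507.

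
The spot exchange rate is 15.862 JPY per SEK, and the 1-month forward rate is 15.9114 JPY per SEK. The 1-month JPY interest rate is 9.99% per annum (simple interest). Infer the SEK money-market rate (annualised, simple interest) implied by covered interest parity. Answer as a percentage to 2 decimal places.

T = 1/12 years.
By CIP, F/S equals the JPY-to-SEK growth ratio: 15.9114/15.862 = 1.0031144.
JPY growth factor: 1 + 0.0999×1/12 = 1.008325.
Hence g_SEK = 1.0051944.
r = (1.0051944 − 1)/(1/12) = 0.062333 → 6.23%.

6.23%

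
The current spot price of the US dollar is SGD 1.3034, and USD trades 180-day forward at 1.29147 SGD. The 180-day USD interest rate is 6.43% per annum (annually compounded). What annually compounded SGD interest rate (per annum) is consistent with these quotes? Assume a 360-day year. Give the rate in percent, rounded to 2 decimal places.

T = 180/360 years.
CIP gives F = S · g_SGD/g_USD, so g_SGD/g_USD = 1.29147/1.3034 = 0.9908470.
USD growth factor: (1 + 0.0643)^(180/360) = 1.0316492.
So the SGD growth factor = 1.0222065.
Annualise: 1.0222065^(360/180) − 1 = 0.044906 = 4.49%.

4.49%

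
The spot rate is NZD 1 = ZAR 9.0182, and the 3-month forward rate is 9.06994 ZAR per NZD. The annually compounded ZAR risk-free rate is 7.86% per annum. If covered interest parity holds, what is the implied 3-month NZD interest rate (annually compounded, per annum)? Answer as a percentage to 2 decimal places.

5.42%

T = 3/12 years.
CIP gives F = S · g_ZAR/g_NZD, so g_ZAR/g_NZD = 9.06994/9.0182 = 1.0057373.
ZAR growth factor: (1 + 0.0786)^(3/12) = 1.019096.
Hence g_NZD = 1.0132825.
Annualise: 1.0132825^(12/3) − 1 = 0.054198 = 5.42%.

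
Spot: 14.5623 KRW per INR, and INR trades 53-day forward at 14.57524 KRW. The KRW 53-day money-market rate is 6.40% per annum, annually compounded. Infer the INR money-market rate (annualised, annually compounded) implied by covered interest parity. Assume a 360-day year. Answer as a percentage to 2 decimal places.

5.76%

T = 53/360 years.
CIP gives F = S · g_KRW/g_INR, so g_KRW/g_INR = 14.57524/14.5623 = 1.0008886.
The KRW side grows by (1 + 0.0640)^(53/360) = 1.0091748.
Hence g_INR = 1.0082788.
Annualise: 1.0082788^(360/53) − 1 = 0.057600 = 5.76%.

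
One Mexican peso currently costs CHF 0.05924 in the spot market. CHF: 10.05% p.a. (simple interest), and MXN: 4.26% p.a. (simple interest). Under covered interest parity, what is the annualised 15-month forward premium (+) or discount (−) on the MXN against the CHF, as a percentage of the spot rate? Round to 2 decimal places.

+5.50%

T = 15/12 years.
No-arbitrage forward: 0.05924 × 1.125625 / 1.053250 = 0.06331073 CHF/MXN.
(F − S)/S ÷ T = (0.06331073 − 0.05924)/0.05924/(15/12) = 0.054973 → 5.50%.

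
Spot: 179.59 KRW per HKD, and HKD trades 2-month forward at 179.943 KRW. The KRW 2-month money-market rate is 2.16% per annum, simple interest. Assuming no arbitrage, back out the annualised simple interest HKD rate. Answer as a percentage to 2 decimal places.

T = 2/12 years.
F/S = 179.943/179.59 = 1.0019656 = (growth of KRW) / (growth of HKD).
KRW growth factor: 1 + 0.0216×2/12 = 1.003600.
Hence g_HKD = 1.0016312.
r = (1.0016312 − 1)/(2/12) = 0.009787 → 0.98%.

0.98%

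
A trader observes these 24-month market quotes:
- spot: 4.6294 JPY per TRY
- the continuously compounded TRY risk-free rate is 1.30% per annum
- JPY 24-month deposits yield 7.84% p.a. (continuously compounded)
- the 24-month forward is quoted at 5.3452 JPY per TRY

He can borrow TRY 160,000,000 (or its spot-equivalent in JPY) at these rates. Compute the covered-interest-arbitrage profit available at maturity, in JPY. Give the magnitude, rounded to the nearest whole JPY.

JPY 11,312,498

T = 2 years.
Route A — deposit TRY, sell forward: 160,000,000 × 1.02634094847 × 5.3452 = JPY 877,759,622.04.
Route B — convert at spot, deposit JPY: 160,000,000 × 4.6294 × 1.16976163818 = JPY 866,447,124.45.
The quoted forward overvalues TRY, so borrow JPY, buy TRY at spot, deposit the TRY at 1.30%, and sell the proceeds forward at 5.3452.
Arbitrage profit = |877,759,622.04 − 866,447,124.45| = JPY 11,312,498.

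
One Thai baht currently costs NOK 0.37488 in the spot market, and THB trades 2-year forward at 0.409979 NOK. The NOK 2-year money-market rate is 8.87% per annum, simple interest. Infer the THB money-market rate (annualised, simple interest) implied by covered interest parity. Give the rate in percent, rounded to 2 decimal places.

T = 2 years.
CIP gives F = S · g_NOK/g_THB, so g_NOK/g_THB = 0.409979/0.37488 = 1.0936273.
NOK growth factor: 1 + 0.0887×2 = 1.177400.
That pins the THB growth at 1.0766008.
(1.0766008 − 1)/T = 0.038300, i.e. 3.83%.

3.83%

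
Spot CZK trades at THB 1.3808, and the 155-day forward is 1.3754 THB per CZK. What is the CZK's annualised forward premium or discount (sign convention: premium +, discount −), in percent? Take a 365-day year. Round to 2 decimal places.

-0.92%

T = 155/365 years.
CZK trades forward at -0.39108% vs spot over the period.
×(1/T) gives -0.92% p.a.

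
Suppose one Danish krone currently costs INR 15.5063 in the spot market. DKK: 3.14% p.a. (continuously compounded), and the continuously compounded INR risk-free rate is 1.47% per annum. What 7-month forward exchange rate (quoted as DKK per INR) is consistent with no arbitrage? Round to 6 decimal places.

0.065121

T = 7/12 years.
INR accumulates by e^(0.0147×7/12) = 1.0086119.
Growth of 1 DKK over T: e^(0.0314×7/12) = 1.0184854.
CIP: F = S · (grow INR)/(grow DKK) = 15.5063 × 1.0086119/1.0184854 = 15.35598 INR per DKK.
Quoted the other way: 1/15.35598 = 0.065121 DKK per INR.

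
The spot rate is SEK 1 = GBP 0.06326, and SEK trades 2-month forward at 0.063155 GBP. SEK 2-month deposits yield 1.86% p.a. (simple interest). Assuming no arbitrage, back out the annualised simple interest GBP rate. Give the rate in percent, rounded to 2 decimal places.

T = 2/12 years.
By CIP, F/S equals the GBP-to-SEK growth ratio: 0.063155/0.06326 = 0.9983402.
The SEK side grows by 1 + 0.0186×2/12 = 1.003100.
That pins the GBP growth at 1.0014351.
r = (1.0014351 − 1)/(2/12) = 0.008611 → 0.86%.

0.86%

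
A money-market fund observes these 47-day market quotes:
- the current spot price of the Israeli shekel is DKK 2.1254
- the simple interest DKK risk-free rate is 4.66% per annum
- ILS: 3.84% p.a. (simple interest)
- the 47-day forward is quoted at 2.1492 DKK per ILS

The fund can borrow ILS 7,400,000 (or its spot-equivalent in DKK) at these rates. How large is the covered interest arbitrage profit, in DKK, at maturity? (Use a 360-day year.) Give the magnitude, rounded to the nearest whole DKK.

DKK 160,165

T = 47/360 years.
Route A — deposit ILS, sell forward: 7,400,000 × 1.0050133333 × 2.1492 = DKK 15,983,812.45.
Route B — convert at spot, deposit DKK: 7,400,000 × 2.1254 × 1.0060838889 = DKK 15,823,647.16.
The quoted forward overvalues ILS, so borrow DKK, buy ILS at spot, deposit the ILS at 3.84%, and sell the proceeds forward at 2.1492.
Profit = 15,983,812.45 − 15,823,647.16 = DKK 160,165.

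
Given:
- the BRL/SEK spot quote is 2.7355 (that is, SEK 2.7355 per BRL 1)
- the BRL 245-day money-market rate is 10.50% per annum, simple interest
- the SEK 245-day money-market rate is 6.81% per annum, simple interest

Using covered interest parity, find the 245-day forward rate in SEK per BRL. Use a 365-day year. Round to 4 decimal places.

2.6722

T = 245/365 years.
SEK growth factor: 1 + 0.0681×245/365 = 1.045711.
Growth of 1 BRL over T: 1 + 0.1050×245/365 = 1.0704795.
CIP: F = S · (grow SEK)/(grow BRL) = 2.7355 × 1.045711/1.0704795 = 2.672207 SEK per BRL.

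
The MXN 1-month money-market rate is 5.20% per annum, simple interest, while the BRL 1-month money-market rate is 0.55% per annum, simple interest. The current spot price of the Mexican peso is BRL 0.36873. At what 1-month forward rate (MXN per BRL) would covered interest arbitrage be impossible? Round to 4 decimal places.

2.7225

T = 1/12 years.
Growth of 1 BRL over T: 1 + 0.0055×1/12 = 1.0004583.
MXN accumulates by 1 + 0.0520×1/12 = 1.0043333.
So F = 0.36873 × 1.0004583 / 1.0043333 = 0.3673073 (BRL/MXN).
Quoted the other way: 1/0.3673073 = 2.7225 MXN per BRL.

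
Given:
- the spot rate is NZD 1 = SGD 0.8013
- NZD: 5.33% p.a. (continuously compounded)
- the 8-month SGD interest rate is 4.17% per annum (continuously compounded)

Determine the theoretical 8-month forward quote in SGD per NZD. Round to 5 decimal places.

0.79513

T = 8/12 years.
Growth of 1 SGD over T: e^(0.0417×8/12) = 1.028190.
NZD growth factor: e^(0.0533×8/12) = 1.0361722.
So F = 0.8013 × 1.028190 / 1.0361722 = 0.7951271 (SGD/NZD).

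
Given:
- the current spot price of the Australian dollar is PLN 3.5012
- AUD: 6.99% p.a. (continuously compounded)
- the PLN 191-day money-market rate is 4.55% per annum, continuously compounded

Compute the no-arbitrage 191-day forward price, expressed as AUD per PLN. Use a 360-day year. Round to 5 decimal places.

0.28934

T = 191/360 years.
PLN growth factor: e^(0.0455×191/360) = 1.024434.
Growth of 1 AUD over T: e^(0.0699×191/360) = 1.0377821.
Forward (PLN per AUD) = 3.5012 × 1.024434 / 1.0377821 = 3.456167.
Invert for AUD per PLN: 1 / 3.456167 = 0.28934.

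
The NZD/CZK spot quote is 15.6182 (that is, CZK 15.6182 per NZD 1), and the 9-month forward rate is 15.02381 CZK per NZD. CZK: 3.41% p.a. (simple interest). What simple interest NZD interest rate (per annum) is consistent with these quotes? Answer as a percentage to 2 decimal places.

T = 9/12 years.
F/S = 15.02381/15.6182 = 0.9619425 = (growth of CZK) / (growth of NZD).
CZK growth factor: 1 + 0.0341×9/12 = 1.025575.
So the NZD growth factor = 1.066150.
(1.066150 − 1)/T = 0.088200, i.e. 8.82%.

8.82%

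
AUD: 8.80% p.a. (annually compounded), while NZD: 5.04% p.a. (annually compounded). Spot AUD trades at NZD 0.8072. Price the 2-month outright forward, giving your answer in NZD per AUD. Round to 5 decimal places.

0.80248

T = 2/12 years.
NZD accumulates by (1 + 0.0504)^(2/12) = 1.0082288.
Growth of 1 AUD over T: (1 + 0.0880)^(2/12) = 1.0141561.
So F = 0.8072 × 1.0082288 / 1.0141561 = 0.8024823 (NZD/AUD).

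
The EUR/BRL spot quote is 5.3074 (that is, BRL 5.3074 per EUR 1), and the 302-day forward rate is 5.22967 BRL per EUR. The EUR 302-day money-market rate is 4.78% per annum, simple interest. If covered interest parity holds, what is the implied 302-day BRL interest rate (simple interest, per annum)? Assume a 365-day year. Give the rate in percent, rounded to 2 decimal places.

2.94%

T = 302/365 years.
CIP gives F = S · g_BRL/g_EUR, so g_BRL/g_EUR = 5.22967/5.3074 = 0.9853544.
EUR growth factor: 1 + 0.0478×302/365 = 1.0395496.
Hence g_BRL = 1.0243248.
(1.0243248 − 1)/T = 0.029399, i.e. 2.94%.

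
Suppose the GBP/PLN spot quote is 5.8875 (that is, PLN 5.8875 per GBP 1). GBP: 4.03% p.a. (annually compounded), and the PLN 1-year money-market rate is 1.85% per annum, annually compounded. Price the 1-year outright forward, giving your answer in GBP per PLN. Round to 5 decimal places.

0.17349

T = 1 year.
PLN accumulates by (1 + 0.0185)^1 = 1.018500.
Growth of 1 GBP over T: (1 + 0.0403)^1 = 1.040300.
So F = 5.8875 × 1.018500 / 1.040300 = 5.764125 (PLN/GBP).
Invert for GBP per PLN: 1 / 5.764125 = 0.17349.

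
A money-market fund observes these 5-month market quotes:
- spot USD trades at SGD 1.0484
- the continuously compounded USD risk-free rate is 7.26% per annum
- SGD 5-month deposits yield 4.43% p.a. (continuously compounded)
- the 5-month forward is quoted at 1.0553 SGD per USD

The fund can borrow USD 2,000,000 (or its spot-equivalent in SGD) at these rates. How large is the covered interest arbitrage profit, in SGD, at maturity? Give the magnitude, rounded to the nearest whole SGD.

SGD 39,558

T = 5/12 years.
Invest the USD and cover forward: 2,000,000 × 1.03071218 × 1.0553 = SGD 2,175,421.13.
Convert at spot and invest in SGD: 2,000,000 × 1.0484 × 1.018629741 = SGD 2,135,862.84.
The quoted forward overvalues USD, so borrow SGD, buy USD at spot, deposit the USD at 7.26%, and sell the proceeds forward at 1.0553.
Arbitrage profit = |2,175,421.13 − 2,135,862.84| = SGD 39,558.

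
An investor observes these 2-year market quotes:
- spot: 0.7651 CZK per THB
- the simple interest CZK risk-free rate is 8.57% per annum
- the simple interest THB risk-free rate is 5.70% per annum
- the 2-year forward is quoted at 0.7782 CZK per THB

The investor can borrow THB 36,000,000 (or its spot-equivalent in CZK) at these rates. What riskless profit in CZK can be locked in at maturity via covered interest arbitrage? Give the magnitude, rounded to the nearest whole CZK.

T = 2 years.
Keep in THB, deliver into the forward: 36,000,000·1.114000·0.7782 = CZK 31,208,932.80.
Swap to CZK now, deposit: 36,000,000·0.7651·1.171400 = CZK 32,264,573.04.
The quoted forward undervalues THB, so borrow THB, convert to CZK at spot, deposit the CZK at 8.57%, and buy THB forward at 0.7782 to cover the loan.
The gap between the two covered legs is CZK 1,055,640.

CZK 1,055,640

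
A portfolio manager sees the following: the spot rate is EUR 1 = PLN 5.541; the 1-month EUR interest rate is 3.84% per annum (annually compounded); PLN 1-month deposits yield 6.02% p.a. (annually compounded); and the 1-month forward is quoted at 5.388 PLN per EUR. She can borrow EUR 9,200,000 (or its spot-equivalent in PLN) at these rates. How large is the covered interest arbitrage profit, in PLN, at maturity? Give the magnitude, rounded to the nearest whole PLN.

PLN 1,500,642

T = 1/12 years.
Route A — deposit EUR, sell forward: 9,200,000 × 1.0031450242 × 5.388 = PLN 49,725,497.59.
Route B — convert at spot, deposit PLN: 9,200,000 × 5.541 × 1.004883349 = PLN 51,226,139.46.
The quoted forward undervalues EUR, so borrow EUR, convert to PLN at spot, deposit the PLN at 6.02%, and buy EUR forward at 5.388 to cover the loan.
The gap between the two covered legs is PLN 1,500,642.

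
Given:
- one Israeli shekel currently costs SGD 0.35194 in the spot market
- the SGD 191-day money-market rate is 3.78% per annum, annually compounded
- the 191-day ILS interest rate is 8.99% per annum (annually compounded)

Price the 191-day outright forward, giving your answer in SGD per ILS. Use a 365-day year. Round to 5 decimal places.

0.34303

T = 191/365 years.
SGD growth factor: (1 + 0.0378)^(191/365) = 1.0196053.
Growth of 1 ILS over T: (1 + 0.0899)^(191/365) = 1.0460778.
So F = 0.35194 × 1.0196053 / 1.0460778 = 0.3430337 (SGD/ILS).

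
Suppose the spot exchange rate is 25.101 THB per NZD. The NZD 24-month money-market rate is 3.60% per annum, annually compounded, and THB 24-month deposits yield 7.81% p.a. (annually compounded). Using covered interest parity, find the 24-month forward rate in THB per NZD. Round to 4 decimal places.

T = 2 years.
Growth of 1 THB over T: (1 + 0.0781)^2 = 1.16229961.
NZD growth factor: (1 + 0.0360)^2 = 1.073296.
Forward (THB per NZD) = 25.101 × 1.16229961 / 1.073296 = 27.182513.

27.1825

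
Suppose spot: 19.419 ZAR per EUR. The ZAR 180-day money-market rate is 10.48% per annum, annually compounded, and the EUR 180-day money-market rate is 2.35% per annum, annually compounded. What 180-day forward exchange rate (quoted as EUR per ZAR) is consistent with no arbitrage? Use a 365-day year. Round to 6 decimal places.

0.049591

T = 180/365 years.
ZAR accumulates by (1 + 0.1048)^(180/365) = 1.0503774.
EUR accumulates by (1 + 0.0235)^(180/365) = 1.0115208.
CIP: F = S · (grow ZAR)/(grow EUR) = 19.419 × 1.0503774/1.0115208 = 20.16496 ZAR per EUR.
Quoted the other way: 1/20.16496 = 0.049591 EUR per ZAR.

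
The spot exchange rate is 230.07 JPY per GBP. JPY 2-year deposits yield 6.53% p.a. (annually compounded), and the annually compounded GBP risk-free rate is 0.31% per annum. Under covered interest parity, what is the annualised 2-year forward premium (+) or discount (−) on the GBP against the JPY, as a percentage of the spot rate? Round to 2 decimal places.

T = 2 years.
No-arbitrage forward: 230.07 × 1.1348641 / 1.0062096 = 259.48687 JPY/GBP.
(F − S)/S ÷ T = (259.48687 − 230.07)/230.07/2 = 0.063930 → 6.39%.

+6.39%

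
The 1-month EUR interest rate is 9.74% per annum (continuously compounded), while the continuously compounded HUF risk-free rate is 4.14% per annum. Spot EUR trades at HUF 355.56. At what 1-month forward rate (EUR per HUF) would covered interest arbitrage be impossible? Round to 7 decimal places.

T = 1/12 years.
Growth of 1 HUF over T: e^(0.0414×1/12) = 1.003456.
EUR accumulates by e^(0.0974×1/12) = 1.0081497.
Forward (HUF per EUR) = 355.56 × 1.003456 / 1.0081497 = 353.9046.
Quoted the other way: 1/353.9046 = 0.0028256 EUR per HUF.

0.0028256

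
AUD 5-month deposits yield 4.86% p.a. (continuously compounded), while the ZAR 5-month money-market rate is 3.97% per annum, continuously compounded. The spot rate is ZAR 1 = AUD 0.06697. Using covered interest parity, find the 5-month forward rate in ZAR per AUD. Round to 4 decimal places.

T = 5/12 years.
AUD growth factor: e^(0.0486×5/12) = 1.02045642.
Growth of 1 ZAR over T: e^(0.0397×5/12) = 1.01667924.
Forward (AUD per ZAR) = 0.06697 × 1.02045642 / 1.01667924 = 0.067218808.
Quoted the other way: 1/0.067218808 = 14.8768 ZAR per AUD.

14.8768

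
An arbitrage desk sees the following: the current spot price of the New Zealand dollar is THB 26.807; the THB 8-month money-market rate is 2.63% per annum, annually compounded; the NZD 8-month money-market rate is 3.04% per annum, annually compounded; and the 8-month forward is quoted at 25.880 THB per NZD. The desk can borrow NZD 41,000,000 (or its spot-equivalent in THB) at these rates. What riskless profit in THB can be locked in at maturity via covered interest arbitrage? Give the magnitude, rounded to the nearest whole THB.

T = 8/12 years.
Keep in NZD, deliver into the forward: 41,000,000·1.020165345488·25.880 = THB 1,082,477,044.79.
Swap to THB now, deposit: 41,000,000·26.807·1.017457363687 = THB 1,118,274,161.48.
The quoted forward undervalues NZD, so borrow NZD, convert to THB at spot, deposit the THB at 2.63%, and buy NZD forward at 25.880 to cover the loan.
Arbitrage profit = |1,082,477,044.79 − 1,118,274,161.48| = THB 35,797,117.

THB 35,797,117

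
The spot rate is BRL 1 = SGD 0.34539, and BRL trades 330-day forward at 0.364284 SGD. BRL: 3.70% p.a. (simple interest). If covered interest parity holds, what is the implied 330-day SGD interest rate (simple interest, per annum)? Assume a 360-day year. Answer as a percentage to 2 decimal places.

T = 330/360 years.
By CIP, F/S equals the SGD-to-BRL growth ratio: 0.364284/0.34539 = 1.0547034.
The BRL side grows by 1 + 0.0370×330/360 = 1.0339167.
That pins the SGD growth at 1.0904755.
r = (1.0904755 − 1)/(330/360) = 0.098701 → 9.87%.

9.87%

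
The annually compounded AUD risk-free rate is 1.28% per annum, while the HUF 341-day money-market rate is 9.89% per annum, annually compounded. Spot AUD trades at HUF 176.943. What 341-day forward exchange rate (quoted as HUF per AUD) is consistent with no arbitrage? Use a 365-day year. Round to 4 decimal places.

190.9580

T = 341/365 years.
HUF growth factor: (1 + 0.0989)^(341/365) = 1.092106604.
Growth of 1 AUD over T: (1 + 0.0128)^(341/365) = 1.011953347.
Forward (HUF per AUD) = 176.943 × 1.092106604 / 1.011953347 = 190.958031.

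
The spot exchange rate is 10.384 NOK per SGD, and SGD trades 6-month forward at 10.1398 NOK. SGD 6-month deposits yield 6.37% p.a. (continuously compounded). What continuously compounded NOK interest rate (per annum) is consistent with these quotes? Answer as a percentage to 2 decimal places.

T = 6/12 years.
CIP gives F = S · g_NOK/g_SGD, so g_NOK/g_SGD = 10.1398/10.384 = 0.9764831.
SGD growth factor: e^(0.0637×6/12) = 1.0323626.
Hence g_NOK = 1.0080846.
r = ln(1.0080846)/(6/12) = 0.016104 → 1.61%.

1.61%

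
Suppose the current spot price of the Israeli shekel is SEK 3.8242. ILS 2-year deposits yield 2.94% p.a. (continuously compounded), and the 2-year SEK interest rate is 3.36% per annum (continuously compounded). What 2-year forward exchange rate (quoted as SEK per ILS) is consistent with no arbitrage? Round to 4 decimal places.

3.8565

T = 2 years.
Growth of 1 SEK over T: e^(0.0336×2) = 1.0695094.
Growth of 1 ILS over T: e^(0.0294×2) = 1.0605631.
Forward (SEK per ILS) = 3.8242 × 1.0695094 / 1.0605631 = 3.856459.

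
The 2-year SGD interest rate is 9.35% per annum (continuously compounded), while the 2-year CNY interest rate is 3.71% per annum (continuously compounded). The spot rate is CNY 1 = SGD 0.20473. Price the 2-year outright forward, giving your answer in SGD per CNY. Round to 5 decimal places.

0.22918

T = 2 years.
SGD growth factor: e^(0.0935×2) = 1.2056273.
CNY accumulates by e^(0.0371×2) = 1.0770222.
So F = 0.20473 × 1.2056273 / 1.0770222 = 0.2291764 (SGD/CNY).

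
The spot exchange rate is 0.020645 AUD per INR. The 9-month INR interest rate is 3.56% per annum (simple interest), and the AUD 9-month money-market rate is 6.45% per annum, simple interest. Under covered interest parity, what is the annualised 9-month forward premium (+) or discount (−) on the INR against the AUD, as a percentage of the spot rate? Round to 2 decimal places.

T = 9/12 years.
No-arbitrage forward: 0.020645 × 1.048375 / 1.026700 = 0.021080843 AUD/INR.
Annualised premium = (F − S)/S × (1/T) = (0.021080843 − 0.020645)/0.020645 ÷ (9/12) = 2.81%.

+2.81%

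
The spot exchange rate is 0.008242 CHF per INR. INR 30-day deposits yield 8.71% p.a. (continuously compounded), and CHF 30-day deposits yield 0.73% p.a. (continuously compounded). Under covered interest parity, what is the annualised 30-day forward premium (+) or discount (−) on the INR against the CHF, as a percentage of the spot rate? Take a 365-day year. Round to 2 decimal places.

T = 30/365 years.
No-arbitrage forward: 0.008242 × 1.0006002 / 1.0071846 = 0.008188118 CHF/INR.
(F − S)/S ÷ T = (0.008188118 − 0.008242)/0.008242/(30/365) = -0.079539 → -7.95%.

-7.95%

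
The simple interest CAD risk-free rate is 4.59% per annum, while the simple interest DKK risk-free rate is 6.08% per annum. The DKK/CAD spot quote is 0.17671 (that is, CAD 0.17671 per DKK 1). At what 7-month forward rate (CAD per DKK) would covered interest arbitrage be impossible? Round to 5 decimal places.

T = 7/12 years.
Growth of 1 CAD over T: 1 + 0.0459×7/12 = 1.026775.
DKK growth factor: 1 + 0.0608×7/12 = 1.0354667.
So F = 0.17671 × 1.026775 / 1.0354667 = 0.1752267 (CAD/DKK).

0.17523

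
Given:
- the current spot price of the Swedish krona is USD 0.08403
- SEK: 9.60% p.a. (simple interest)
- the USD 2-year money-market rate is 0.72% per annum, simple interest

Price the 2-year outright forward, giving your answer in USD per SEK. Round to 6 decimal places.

0.071510

T = 2 years.
USD accumulates by 1 + 0.0072×2 = 1.014400.
SEK accumulates by 1 + 0.0960×2 = 1.192000.
Forward (USD per SEK) = 0.08403 × 1.014400 / 1.192000 = 0.07151009.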